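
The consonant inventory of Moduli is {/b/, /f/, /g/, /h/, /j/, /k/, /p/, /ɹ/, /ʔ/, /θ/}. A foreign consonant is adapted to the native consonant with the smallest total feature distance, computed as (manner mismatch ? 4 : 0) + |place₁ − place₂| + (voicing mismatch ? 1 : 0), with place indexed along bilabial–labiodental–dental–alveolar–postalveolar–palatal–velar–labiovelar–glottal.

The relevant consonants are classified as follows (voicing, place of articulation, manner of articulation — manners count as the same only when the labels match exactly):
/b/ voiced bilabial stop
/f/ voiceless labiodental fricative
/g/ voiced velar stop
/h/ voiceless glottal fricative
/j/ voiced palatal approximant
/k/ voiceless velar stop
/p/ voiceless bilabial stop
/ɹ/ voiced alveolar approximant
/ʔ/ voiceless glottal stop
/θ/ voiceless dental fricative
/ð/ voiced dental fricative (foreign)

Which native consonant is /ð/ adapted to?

θ

/θ/ is closest: same manner (fricative), place distance 0 (dental→dental), voicing differs (+1); total 1. Next closest is /f/ at distance 2.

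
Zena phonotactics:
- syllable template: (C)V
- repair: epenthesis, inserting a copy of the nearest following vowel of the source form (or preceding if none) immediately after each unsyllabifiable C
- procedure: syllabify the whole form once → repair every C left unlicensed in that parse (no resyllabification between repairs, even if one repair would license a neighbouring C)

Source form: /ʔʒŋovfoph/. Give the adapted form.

The consonants /ʔ/, /ʒ/, /v/, /p/, /h/ cannot be parsed into a legal (C)V syllable (no codas are permitted; onsets are limited to one consonant).
Inserting the epenthetic vowel yields /ʔ/ → /ʔo/, /ʒ/ → /ʒo/, /v/ → /vo/, /p/ → /po/, /h/ → /ho/.

ʔoʒoŋovofopoho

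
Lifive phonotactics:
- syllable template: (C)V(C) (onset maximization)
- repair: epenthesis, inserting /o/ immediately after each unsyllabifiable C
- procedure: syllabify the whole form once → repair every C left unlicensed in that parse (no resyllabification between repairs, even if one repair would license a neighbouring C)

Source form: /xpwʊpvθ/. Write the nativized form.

The consonants /x/, /p/, /v/, /θ/ cannot be parsed into a legal (C)V(C) syllable (at most one coda consonant is licensed; onsets are limited to one consonant).
Inserting the epenthetic vowel yields /x/ → /xo/, /p/ → /po/, /v/ → /vo/, /θ/ → /θo/.

xopowʊpvoθo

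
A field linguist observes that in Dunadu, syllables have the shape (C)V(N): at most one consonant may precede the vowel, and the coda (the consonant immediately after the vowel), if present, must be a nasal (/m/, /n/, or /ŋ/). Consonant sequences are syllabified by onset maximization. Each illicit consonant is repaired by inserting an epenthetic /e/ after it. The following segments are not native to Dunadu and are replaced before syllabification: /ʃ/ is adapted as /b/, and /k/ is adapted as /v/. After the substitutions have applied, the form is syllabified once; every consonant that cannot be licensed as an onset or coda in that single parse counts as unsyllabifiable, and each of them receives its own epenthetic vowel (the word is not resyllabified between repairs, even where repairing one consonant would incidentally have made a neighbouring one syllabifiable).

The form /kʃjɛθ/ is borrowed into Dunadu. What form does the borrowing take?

Substitution: /k/ → /v/, /ʃ/ → /b/, giving /vbjɛθ/.
Under (C)V(N), the unsyllabifiable consonants are /v/, /b/, /θ/ (only a nasal (/m/, /n/, or /ŋ/) is licensed in coda position; onsets are limited to one consonant).
Each unlicensed consonant becomes the onset of a new syllable: /v/ → /ve/, /b/ → /be/, /θ/ → /θe/.

vebejɛθe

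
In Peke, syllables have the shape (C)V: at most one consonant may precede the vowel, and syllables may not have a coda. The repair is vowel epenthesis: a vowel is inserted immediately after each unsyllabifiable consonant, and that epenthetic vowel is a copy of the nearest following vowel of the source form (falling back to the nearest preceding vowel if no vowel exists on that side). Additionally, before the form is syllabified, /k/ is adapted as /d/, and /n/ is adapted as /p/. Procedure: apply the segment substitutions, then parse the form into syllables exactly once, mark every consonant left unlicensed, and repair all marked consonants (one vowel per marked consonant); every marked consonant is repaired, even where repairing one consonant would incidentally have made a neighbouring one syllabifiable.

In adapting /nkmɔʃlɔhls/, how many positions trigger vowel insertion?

After substitution the input is /pdmɔʃlɔhls/.
The unsyllabifiable consonants are /p/, /d/, /ʃ/, /h/, /l/, /s/; each receives one epenthetic vowel.

6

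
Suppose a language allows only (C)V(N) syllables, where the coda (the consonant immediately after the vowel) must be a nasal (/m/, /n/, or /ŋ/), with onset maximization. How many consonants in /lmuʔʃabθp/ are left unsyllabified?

5

Syllabifying with onset maximization leaves /l/, /ʔ/, /b/, /θ/, /p/ stranded (only a nasal (/m/, /n/, or /ŋ/) is licensed in coda position; onsets are limited to one consonant).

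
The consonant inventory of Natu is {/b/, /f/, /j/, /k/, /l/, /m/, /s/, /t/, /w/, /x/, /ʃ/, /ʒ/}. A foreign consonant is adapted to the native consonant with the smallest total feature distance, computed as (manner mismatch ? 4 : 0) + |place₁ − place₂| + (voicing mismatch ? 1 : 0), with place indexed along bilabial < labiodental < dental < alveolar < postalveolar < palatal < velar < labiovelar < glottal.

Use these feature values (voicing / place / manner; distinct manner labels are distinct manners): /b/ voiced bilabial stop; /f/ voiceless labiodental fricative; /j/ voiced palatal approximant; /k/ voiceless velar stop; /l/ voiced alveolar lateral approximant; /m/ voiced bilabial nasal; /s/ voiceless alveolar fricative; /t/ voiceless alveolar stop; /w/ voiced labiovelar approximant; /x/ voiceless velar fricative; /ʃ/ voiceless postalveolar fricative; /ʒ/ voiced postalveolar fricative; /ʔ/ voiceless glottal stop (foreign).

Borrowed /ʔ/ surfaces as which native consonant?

/k/ is closest: same manner (stop), place distance 2 (glottal→velar), same voicing; total 2. Next closest is /t/ at distance 5.

k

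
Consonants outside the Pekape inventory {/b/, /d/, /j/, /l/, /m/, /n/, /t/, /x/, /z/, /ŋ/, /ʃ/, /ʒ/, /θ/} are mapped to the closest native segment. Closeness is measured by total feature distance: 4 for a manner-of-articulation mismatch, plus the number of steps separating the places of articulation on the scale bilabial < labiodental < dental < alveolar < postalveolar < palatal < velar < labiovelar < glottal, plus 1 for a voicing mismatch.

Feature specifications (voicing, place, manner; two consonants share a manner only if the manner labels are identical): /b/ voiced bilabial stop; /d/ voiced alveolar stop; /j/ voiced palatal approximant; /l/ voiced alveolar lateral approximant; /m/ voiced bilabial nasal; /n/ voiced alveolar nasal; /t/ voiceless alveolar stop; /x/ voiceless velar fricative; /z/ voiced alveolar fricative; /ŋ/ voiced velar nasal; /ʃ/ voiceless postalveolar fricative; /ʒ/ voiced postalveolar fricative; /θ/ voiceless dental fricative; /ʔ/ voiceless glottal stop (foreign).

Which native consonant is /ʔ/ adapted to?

/t/ is closest: same manner (stop), place distance 5 (glottal→alveolar), same voicing; total 5. Next closest is /d/ at distance 6.

t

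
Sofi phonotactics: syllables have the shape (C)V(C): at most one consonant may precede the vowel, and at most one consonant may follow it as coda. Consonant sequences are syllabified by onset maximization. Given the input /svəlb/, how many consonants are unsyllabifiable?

2

The consonants /s/, /b/ cannot be parsed into a legal (C)V(C) syllable (at most one coda consonant is licensed; onsets are limited to one consonant).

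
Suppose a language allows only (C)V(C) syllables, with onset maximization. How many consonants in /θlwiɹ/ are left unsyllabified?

2

Under (C)V(C), the unsyllabifiable consonants are /θ/, /l/ (at most one coda consonant is licensed; onsets are limited to one consonant).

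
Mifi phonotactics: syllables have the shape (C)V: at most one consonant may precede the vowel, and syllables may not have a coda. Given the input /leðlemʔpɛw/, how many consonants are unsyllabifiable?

Syllabifying with onset maximization leaves /ð/, /m/, /ʔ/, /w/ stranded (no codas are permitted; onsets are limited to one consonant).

4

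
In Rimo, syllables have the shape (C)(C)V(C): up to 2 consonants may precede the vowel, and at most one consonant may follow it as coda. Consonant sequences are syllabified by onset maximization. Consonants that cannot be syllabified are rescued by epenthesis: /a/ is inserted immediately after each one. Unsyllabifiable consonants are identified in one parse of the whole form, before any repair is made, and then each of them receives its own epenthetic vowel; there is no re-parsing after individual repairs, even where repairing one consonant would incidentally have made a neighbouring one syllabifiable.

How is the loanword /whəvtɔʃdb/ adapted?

Under (C)(C)V(C), the unsyllabifiable consonants are /d/, /b/ (at most one coda consonant is licensed; onsets may contain at most 2 consonants).
Inserting the epenthetic vowel yields /d/ → /da/, /b/ → /ba/.

whəvtɔʃdaba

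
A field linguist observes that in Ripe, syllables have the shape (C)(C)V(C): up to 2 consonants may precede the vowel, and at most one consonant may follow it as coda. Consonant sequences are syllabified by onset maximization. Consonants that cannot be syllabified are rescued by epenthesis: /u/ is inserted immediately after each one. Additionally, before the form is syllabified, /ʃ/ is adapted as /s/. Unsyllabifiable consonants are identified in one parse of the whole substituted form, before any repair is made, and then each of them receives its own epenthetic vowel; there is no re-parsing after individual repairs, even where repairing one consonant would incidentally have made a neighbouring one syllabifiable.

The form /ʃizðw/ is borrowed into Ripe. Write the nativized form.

sizðuwu

Substitution: /ʃ/ → /s/, giving /sizðw/.
Under (C)(C)V(C), the unsyllabifiable consonants are /ð/, /w/ (at most one coda consonant is licensed; onsets may contain at most 2 consonants).
Epenthesis after each stranded consonant: /ð/ → /ðu/, /w/ → /wu/.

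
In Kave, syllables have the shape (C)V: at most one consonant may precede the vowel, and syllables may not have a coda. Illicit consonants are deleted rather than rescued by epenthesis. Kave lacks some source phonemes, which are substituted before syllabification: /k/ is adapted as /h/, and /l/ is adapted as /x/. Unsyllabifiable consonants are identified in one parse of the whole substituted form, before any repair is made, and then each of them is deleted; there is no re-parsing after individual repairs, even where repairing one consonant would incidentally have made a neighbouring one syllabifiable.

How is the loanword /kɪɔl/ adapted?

Substitution: /k/ → /h/, /l/ → /x/, giving /hɪɔx/.
Under (C)V, the unsyllabifiable consonants are /x/ (no codas are permitted; onsets are limited to one consonant).
Deleting the stranded consonants removes /x/.

hɪɔ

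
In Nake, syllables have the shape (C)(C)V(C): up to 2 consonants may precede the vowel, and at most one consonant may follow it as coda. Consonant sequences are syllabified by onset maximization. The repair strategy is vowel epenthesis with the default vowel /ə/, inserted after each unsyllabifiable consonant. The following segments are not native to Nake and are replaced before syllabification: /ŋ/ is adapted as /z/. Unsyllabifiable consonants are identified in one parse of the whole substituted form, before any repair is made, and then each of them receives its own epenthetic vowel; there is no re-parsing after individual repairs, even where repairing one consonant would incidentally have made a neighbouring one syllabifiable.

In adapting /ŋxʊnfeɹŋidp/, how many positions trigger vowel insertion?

1

After substitution the input is /zxʊnfeɹzidp/.
The unsyllabifiable consonants are /p/; each receives one epenthetic vowel.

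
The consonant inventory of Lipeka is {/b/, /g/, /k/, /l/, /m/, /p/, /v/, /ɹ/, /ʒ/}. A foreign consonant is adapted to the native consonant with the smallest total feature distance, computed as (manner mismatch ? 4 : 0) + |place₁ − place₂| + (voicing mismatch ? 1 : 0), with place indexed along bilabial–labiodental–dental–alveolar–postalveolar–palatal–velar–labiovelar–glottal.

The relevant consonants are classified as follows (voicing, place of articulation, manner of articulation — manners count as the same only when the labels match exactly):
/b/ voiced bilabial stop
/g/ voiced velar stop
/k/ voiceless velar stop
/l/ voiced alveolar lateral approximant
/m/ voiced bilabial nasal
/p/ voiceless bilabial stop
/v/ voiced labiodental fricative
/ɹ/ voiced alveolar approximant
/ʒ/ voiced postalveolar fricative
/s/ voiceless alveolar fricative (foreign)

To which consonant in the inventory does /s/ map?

ʒ

/ʒ/ is closest: same manner (fricative), place distance 1 (alveolar→postalveolar), voicing differs (+1); total 2. Next closest is /v/ at distance 3.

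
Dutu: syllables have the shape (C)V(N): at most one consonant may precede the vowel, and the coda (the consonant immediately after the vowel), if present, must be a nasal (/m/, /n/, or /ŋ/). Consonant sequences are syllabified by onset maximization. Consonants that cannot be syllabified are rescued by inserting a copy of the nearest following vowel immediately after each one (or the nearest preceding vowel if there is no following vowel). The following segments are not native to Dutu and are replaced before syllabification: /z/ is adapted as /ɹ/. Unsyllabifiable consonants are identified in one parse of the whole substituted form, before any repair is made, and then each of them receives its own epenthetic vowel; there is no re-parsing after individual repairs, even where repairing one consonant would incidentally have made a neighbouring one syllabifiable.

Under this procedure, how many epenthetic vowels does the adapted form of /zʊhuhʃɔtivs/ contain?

After substitution the input is /ɹʊhuhʃɔtivs/.
The unsyllabifiable consonants are /h/, /v/, /s/; each receives one epenthetic vowel.

3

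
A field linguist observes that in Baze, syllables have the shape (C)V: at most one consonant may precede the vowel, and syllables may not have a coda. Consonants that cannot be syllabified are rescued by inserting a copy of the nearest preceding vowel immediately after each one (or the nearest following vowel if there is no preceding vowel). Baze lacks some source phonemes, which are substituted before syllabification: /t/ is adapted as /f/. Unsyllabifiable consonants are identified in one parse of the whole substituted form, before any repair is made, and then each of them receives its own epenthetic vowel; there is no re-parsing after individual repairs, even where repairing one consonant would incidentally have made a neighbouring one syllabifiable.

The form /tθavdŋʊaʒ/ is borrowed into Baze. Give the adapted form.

faθavadaŋʊaʒa

Substitution: /t/ → /f/, giving /fθavdŋʊaʒ/.
Syllabifying with onset maximization leaves /f/, /v/, /d/, /ʒ/ stranded (no codas are permitted; onsets are limited to one consonant).
Epenthesis after each stranded consonant: /f/ → /fa/, /v/ → /va/, /d/ → /da/, /ʒ/ → /ʒa/.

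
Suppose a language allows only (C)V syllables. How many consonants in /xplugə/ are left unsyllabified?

2

Syllabifying with onset maximization leaves /x/, /p/ stranded (no codas are permitted; onsets are limited to one consonant).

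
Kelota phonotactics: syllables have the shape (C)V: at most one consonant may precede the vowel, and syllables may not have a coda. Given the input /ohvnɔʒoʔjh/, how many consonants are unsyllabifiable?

Syllabifying with onset maximization leaves /h/, /v/, /ʔ/, /j/, /h/ stranded (no codas are permitted; onsets are limited to one consonant).

5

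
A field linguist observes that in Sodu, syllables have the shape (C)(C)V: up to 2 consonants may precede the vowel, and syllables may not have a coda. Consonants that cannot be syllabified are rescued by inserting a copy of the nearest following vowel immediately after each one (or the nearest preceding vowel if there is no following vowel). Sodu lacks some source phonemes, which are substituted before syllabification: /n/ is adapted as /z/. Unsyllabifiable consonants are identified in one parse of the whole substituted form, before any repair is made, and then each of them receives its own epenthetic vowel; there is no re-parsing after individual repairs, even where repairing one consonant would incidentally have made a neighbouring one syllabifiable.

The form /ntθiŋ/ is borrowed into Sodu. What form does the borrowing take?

Substitution: /n/ → /z/, giving /ztθiŋ/.
Syllabifying with onset maximization leaves /z/, /ŋ/ stranded (no codas are permitted; onsets may contain at most 2 consonants).
Epenthesis after each stranded consonant: /z/ → /zi/, /ŋ/ → /ŋi/.

zitθiŋi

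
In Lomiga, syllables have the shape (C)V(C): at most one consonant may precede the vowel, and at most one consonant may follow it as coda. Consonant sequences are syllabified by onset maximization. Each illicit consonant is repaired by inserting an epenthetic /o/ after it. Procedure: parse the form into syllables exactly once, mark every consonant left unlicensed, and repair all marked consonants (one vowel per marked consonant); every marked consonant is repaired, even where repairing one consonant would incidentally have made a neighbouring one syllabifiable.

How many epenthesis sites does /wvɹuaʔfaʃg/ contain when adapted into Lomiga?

3

The unsyllabifiable consonants are /w/, /v/, /g/; each receives one epenthetic vowel.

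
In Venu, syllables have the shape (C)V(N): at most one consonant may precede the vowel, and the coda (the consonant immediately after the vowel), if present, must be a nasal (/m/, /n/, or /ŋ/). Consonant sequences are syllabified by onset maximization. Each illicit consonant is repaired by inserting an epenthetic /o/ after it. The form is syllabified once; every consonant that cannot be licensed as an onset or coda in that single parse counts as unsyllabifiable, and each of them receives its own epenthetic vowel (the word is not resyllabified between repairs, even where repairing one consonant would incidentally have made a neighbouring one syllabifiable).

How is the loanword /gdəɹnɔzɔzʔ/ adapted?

godəɹonɔzɔzoʔo

The consonants /g/, /ɹ/, /z/, /ʔ/ cannot be parsed into a legal (C)V(N) syllable (only a nasal (/m/, /n/, or /ŋ/) is licensed in coda position; onsets are limited to one consonant).
Epenthesis after each stranded consonant: /g/ → /go/, /ɹ/ → /ɹo/, /z/ → /zo/, /ʔ/ → /ʔo/.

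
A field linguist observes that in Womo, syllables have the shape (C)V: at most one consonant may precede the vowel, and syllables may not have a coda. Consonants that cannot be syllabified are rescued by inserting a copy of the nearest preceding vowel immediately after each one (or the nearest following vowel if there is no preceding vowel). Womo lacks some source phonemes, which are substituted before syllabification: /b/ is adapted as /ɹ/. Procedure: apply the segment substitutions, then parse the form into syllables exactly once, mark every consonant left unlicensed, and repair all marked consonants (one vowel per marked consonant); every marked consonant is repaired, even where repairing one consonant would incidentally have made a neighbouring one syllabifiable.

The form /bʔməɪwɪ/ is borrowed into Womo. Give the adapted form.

ɹəʔəməɪwɪ

Substitution: /b/ → /ɹ/, giving /ɹʔməɪwɪ/.
The consonants /ɹ/, /ʔ/ cannot be parsed into a legal (C)V syllable (no codas are permitted; onsets are limited to one consonant).
Epenthesis after each stranded consonant: /ɹ/ → /ɹə/, /ʔ/ → /ʔə/.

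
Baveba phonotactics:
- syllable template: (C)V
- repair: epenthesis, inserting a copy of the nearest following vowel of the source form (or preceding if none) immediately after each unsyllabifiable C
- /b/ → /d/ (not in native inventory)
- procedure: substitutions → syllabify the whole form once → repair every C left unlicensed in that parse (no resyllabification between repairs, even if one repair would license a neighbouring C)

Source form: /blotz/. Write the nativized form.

dolotozo

Substitution: /b/ → /d/, giving /dlotz/.
Syllabifying with onset maximization leaves /d/, /t/, /z/ stranded (no codas are permitted; onsets are limited to one consonant).
Epenthesis after each stranded consonant: /d/ → /do/, /t/ → /to/, /z/ → /zo/.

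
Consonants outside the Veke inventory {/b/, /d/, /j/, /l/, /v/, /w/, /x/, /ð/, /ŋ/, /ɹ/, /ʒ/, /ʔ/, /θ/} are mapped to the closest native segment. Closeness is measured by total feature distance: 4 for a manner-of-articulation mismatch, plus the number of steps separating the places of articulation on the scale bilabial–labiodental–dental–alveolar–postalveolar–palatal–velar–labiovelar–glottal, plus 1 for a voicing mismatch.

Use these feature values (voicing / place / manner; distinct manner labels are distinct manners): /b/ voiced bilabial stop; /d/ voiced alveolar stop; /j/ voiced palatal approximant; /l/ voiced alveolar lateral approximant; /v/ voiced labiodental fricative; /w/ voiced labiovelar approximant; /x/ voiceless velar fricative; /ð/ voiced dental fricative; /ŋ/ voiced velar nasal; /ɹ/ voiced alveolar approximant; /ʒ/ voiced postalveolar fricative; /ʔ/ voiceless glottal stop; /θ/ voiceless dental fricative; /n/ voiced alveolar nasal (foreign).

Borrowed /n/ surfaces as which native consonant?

ŋ

/ŋ/ is closest: same manner (nasal), place distance 3 (alveolar→velar), same voicing; total 3. Next closest is /d/ at distance 4.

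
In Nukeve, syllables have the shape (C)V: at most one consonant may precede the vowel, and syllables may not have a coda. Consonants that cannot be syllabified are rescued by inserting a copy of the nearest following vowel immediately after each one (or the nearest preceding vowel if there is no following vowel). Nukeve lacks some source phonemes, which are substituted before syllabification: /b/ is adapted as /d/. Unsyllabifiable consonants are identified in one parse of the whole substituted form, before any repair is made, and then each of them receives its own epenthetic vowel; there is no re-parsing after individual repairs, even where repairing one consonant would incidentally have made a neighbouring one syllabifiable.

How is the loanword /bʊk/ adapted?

Substitution: /b/ → /d/, giving /dʊk/.
Syllabifying with onset maximization leaves /k/ stranded (no codas are permitted; onsets are limited to one consonant).
Each unlicensed consonant becomes the onset of a new syllable: /k/ → /kʊ/.

dʊkʊ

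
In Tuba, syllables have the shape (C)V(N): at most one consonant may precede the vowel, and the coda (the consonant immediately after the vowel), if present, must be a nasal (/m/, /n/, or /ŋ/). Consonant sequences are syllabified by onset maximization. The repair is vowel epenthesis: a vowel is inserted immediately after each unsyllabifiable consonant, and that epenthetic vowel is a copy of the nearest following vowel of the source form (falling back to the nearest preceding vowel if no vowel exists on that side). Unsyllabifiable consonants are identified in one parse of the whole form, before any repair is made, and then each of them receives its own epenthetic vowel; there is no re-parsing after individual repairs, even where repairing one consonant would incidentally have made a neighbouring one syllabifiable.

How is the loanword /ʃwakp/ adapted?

ʃawakapa

Syllabifying with onset maximization leaves /ʃ/, /k/, /p/ stranded (only a nasal (/m/, /n/, or /ŋ/) is licensed in coda position; onsets are limited to one consonant).
Inserting the epenthetic vowel yields /ʃ/ → /ʃa/, /k/ → /ka/, /p/ → /pa/.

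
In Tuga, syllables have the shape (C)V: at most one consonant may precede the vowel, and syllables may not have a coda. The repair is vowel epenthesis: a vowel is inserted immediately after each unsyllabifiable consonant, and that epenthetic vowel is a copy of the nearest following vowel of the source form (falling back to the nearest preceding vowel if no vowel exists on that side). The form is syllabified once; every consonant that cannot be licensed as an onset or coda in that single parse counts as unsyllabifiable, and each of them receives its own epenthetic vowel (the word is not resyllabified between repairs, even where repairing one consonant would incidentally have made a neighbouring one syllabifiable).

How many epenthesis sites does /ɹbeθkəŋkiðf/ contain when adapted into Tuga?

The unsyllabifiable consonants are /ɹ/, /θ/, /ŋ/, /ð/, /f/; each receives one epenthetic vowel.

5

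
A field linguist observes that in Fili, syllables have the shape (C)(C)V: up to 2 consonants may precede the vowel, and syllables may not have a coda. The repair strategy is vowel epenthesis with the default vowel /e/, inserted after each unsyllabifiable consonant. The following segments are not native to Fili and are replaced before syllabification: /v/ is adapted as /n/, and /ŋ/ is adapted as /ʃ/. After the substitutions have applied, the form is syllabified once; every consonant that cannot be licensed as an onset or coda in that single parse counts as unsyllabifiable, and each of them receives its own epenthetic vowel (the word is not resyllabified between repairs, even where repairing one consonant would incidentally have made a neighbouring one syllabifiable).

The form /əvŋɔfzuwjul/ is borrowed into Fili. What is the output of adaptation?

ənʃɔfzuwjule

Substitution: /v/ → /n/, /ŋ/ → /ʃ/, giving /ənʃɔfzuwjul/.
The consonants /l/ cannot be parsed into a legal (C)(C)V syllable (no codas are permitted; onsets may contain at most 2 consonants).
Epenthesis after each stranded consonant: /l/ → /le/.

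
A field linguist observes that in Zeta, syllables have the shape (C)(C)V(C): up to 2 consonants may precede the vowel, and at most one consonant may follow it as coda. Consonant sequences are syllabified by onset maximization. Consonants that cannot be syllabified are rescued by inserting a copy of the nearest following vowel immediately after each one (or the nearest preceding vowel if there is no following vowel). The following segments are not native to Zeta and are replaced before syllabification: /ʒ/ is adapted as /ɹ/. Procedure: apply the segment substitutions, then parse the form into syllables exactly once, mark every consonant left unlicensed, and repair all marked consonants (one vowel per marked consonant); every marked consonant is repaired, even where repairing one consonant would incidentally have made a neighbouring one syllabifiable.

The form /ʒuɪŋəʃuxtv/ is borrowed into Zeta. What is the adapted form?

ɹuɪŋəʃuxtuvu

Substitution: /ʒ/ → /ɹ/, giving /ɹuɪŋəʃuxtv/.
Under (C)(C)V(C), the unsyllabifiable consonants are /t/, /v/ (at most one coda consonant is licensed; onsets may contain at most 2 consonants).
Inserting the epenthetic vowel yields /t/ → /tu/, /v/ → /vu/.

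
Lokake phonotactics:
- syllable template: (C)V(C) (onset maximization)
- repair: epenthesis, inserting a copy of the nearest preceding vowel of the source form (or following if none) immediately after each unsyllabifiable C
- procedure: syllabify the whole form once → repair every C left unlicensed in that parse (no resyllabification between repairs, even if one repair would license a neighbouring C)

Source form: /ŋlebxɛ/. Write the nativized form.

ŋelebxɛ

Syllabifying with onset maximization leaves /ŋ/ stranded (at most one coda consonant is licensed; onsets are limited to one consonant).
Epenthesis after each stranded consonant: /ŋ/ → /ŋe/.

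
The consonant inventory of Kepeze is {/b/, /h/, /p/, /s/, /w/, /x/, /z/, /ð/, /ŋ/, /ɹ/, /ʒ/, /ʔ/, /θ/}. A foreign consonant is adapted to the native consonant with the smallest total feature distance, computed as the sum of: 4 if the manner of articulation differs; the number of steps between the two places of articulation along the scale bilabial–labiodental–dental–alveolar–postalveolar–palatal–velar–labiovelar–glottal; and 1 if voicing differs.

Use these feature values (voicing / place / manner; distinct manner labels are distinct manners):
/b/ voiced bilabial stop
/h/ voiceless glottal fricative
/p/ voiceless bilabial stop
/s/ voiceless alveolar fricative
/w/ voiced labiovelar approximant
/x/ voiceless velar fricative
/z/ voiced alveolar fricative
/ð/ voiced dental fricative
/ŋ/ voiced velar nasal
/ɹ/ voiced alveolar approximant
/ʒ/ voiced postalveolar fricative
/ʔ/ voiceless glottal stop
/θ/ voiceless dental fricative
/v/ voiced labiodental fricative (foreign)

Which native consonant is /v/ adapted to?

ð

/ð/ is closest: same manner (fricative), place distance 1 (labiodental→dental), same voicing; total 1. Next closest is /z/ at distance 2.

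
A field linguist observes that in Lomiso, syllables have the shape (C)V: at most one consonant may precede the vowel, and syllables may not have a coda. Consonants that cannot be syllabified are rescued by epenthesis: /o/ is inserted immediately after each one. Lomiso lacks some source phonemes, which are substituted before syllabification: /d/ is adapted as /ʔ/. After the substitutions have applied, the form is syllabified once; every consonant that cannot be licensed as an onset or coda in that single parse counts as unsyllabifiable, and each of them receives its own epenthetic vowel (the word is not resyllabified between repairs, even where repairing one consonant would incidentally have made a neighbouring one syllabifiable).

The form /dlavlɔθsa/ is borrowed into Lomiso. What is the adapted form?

ʔolavolɔθosa

Substitution: /d/ → /ʔ/, giving /ʔlavlɔθsa/.
Under (C)V, the unsyllabifiable consonants are /ʔ/, /v/, /θ/ (no codas are permitted; onsets are limited to one consonant).
Inserting the epenthetic vowel yields /ʔ/ → /ʔo/, /v/ → /vo/, /θ/ → /θo/.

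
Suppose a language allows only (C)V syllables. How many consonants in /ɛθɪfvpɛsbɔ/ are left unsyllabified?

Under (C)V, the unsyllabifiable consonants are /f/, /v/, /s/ (no codas are permitted; onsets are limited to one consonant).

3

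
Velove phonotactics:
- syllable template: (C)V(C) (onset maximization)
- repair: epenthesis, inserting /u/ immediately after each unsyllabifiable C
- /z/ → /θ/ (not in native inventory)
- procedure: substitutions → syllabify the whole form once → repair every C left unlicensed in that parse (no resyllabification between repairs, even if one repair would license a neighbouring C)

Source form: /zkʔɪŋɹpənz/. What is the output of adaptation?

Substitution: /z/ → /θ/, giving /θkʔɪŋɹpənθ/.
The consonants /θ/, /k/, /ɹ/, /θ/ cannot be parsed into a legal (C)V(C) syllable (at most one coda consonant is licensed; onsets are limited to one consonant).
Epenthesis after each stranded consonant: /θ/ → /θu/, /k/ → /ku/, /ɹ/ → /ɹu/, /θ/ → /θu/.

θukuʔɪŋɹupənθu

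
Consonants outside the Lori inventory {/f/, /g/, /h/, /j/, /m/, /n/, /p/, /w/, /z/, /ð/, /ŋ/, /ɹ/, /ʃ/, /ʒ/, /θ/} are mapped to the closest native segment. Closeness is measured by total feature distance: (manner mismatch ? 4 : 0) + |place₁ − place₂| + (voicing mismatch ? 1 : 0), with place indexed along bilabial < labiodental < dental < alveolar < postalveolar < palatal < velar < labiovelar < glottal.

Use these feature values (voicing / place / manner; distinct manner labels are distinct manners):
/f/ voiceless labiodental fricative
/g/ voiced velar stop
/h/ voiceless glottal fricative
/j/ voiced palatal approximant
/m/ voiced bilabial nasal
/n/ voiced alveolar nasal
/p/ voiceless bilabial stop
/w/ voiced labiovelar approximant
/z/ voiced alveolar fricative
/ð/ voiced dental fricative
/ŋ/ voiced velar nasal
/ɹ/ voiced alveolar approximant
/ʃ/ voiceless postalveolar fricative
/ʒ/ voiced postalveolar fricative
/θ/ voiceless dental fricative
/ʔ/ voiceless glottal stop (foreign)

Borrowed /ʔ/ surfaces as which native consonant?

/g/ is closest: same manner (stop), place distance 2 (glottal→velar), voicing differs (+1); total 3. Next closest is /h/ at distance 4.

g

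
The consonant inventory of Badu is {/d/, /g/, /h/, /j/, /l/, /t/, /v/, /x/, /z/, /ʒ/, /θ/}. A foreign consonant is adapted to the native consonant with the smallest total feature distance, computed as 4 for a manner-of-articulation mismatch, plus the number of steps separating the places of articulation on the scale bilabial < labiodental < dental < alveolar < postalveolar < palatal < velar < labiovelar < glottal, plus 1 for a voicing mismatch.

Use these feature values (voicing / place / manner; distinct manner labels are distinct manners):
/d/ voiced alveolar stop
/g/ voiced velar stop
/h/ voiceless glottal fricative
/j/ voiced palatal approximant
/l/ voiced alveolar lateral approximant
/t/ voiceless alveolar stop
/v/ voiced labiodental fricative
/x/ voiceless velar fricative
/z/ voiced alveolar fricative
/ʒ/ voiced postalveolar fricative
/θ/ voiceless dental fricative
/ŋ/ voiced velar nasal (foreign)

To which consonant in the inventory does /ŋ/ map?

g

/g/ is closest: manner differs (nasal→stop, +4), place distance 0 (velar→velar), same voicing; total 4. Next closest is /j/ at distance 5.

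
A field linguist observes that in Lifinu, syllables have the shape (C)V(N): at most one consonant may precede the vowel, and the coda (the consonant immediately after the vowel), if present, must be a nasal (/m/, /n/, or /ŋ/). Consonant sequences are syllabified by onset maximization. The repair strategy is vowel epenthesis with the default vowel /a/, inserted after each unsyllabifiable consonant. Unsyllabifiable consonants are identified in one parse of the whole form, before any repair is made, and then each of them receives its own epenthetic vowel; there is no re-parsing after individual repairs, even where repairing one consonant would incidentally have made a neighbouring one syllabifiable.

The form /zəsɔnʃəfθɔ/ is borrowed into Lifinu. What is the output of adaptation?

Syllabifying with onset maximization leaves /f/ stranded (only a nasal (/m/, /n/, or /ŋ/) is licensed in coda position; onsets are limited to one consonant).
Inserting the epenthetic vowel yields /f/ → /fa/.

zəsɔnʃəfaθɔ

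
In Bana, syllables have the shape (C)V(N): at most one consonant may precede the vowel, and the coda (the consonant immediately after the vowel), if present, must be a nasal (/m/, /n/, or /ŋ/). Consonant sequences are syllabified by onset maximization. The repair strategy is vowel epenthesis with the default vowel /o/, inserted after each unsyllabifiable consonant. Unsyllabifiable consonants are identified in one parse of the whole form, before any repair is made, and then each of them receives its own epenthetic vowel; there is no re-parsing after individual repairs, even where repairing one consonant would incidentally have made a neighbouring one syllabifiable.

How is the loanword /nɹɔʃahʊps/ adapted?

noɹɔʃahʊposo

Under (C)V(N), the unsyllabifiable consonants are /n/, /p/, /s/ (only a nasal (/m/, /n/, or /ŋ/) is licensed in coda position; onsets are limited to one consonant).
Each unlicensed consonant becomes the onset of a new syllable: /n/ → /no/, /p/ → /po/, /s/ → /so/.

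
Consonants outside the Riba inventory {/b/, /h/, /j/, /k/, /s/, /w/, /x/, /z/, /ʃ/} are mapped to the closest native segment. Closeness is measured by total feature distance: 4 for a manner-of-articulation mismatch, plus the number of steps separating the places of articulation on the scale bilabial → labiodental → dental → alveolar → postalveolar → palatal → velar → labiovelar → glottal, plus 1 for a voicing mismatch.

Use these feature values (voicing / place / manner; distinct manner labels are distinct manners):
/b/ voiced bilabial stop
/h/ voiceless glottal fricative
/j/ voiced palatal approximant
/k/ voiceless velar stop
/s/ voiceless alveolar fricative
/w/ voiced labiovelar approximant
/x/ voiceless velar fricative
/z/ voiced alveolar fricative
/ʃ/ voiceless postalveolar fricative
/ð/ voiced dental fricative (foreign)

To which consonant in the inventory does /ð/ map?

z

/z/ is closest: same manner (fricative), place distance 1 (dental→alveolar), same voicing; total 1. Next closest is /s/ at distance 2.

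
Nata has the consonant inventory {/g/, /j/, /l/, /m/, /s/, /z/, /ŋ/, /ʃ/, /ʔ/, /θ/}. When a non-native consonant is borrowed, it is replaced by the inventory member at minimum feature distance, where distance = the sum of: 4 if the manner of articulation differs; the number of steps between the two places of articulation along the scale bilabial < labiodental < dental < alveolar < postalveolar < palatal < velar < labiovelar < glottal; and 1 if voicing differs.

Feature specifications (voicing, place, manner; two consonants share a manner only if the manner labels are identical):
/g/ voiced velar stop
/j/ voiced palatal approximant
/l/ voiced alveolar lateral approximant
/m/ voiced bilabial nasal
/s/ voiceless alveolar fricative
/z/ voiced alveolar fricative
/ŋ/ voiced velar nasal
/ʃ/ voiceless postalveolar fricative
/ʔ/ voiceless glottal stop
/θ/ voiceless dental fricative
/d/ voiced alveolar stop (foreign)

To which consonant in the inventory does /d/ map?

g

/g/ is closest: same manner (stop), place distance 3 (alveolar→velar), same voicing; total 3. Next closest is /l/ at distance 4.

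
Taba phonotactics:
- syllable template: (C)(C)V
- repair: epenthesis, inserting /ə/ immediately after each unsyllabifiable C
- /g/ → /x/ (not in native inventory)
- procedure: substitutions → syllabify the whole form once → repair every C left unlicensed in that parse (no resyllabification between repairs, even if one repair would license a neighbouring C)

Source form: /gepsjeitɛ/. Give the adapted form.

Substitution: /g/ → /x/, giving /xepsjeitɛ/.
Under (C)(C)V, the unsyllabifiable consonants are /p/ (no codas are permitted; onsets may contain at most 2 consonants).
Each unlicensed consonant becomes the onset of a new syllable: /p/ → /pə/.

xepəsjeitɛ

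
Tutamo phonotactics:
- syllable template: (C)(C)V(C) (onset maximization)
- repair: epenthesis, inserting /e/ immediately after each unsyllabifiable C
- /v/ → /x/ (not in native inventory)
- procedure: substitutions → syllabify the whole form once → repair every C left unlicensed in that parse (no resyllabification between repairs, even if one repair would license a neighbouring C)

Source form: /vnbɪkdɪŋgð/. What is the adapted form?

Substitution: /v/ → /x/, giving /xnbɪkdɪŋgð/.
Under (C)(C)V(C), the unsyllabifiable consonants are /x/, /g/, /ð/ (at most one coda consonant is licensed; onsets may contain at most 2 consonants).
Epenthesis after each stranded consonant: /x/ → /xe/, /g/ → /ge/, /ð/ → /ðe/.

xenbɪkdɪŋgeðe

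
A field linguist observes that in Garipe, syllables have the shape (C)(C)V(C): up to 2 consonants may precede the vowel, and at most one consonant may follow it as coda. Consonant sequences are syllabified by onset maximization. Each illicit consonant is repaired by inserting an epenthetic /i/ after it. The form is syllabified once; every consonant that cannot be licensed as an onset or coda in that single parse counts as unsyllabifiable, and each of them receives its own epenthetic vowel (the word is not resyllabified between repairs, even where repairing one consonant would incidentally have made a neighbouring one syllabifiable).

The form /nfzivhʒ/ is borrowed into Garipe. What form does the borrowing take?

nifzivhiʒi

The consonants /n/, /h/, /ʒ/ cannot be parsed into a legal (C)(C)V(C) syllable (at most one coda consonant is licensed; onsets may contain at most 2 consonants).
Inserting the epenthetic vowel yields /n/ → /ni/, /h/ → /hi/, /ʒ/ → /ʒi/.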